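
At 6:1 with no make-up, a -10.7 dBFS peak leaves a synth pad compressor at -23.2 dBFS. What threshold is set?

Input is 15 dB above T (since output overshoot × R = input overshoot: (-23.2 − T)·6 = -10.7 − T gives T = -25.7 dBFS).
Check: -25.7 + (-10.7 − (-25.7))/6 = -25.7 + 2.5 = -23.2 dBFS. ✓

-25.7 dBFS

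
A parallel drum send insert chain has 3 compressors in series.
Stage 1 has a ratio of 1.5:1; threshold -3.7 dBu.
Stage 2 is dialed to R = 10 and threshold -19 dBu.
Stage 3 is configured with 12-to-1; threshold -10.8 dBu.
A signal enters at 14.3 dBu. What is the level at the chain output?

-16.27 dBu

Stage 1: overshoot 18 dB → 18/1.5 = 12 dB → 8.3 dBu.
Stage 2: 27.3 dB above -19 dBu, reduced 10:1 to 2.73 dB above → -16.27 dBu.
Stage 3: -16.27 dBu ≤ -10.8 dBu, so stage 3 doesn't engage; output -16.27 dBu.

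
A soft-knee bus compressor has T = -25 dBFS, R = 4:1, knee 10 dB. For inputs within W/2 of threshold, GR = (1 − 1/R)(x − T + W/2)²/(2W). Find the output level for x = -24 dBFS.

x − T + W/2 = -24 − (-25) + 5 = 6.
GR = (1 − 1/4) × 6² / 20 = 0.75 × 36 / 20 = 1.35 dB.
Output = -24 − 1.35 = -25.35 dBFS.

-25.35 dBFS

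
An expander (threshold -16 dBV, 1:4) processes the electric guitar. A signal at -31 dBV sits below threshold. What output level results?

The input is 15 dB below the -16 dBV threshold.
A 1:4 expander multiplies undershoot by 4: 15 × 4 = 60 dB below threshold.
Output = -16 − 60 = -76 dBV.

-76 dBV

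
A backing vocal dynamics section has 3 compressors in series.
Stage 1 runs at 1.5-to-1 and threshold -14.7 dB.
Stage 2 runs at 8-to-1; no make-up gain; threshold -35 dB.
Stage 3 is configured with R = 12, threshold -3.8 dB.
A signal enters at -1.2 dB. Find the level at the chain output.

Stage 1: 13.5 dB above -14.7 dB, reduced 1.5:1 to 9 dB above → -5.7 dB.
Stage 2: -5.7 dB is 29.3 dB over -35 dB; at 8:1 that becomes 3.6625 dB over, giving -31.3375 dB.
Stage 3: below threshold (-31.3375 ≤ -3.8); passes unchanged; output -31.3375 dB.

-31.3375 dB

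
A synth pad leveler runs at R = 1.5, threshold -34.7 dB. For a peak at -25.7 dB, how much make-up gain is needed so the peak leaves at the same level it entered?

Without make-up, output = threshold + overshoot/1.5 = -34.7 + 6 = -28.7 dB.
Gap to target: 3 dB.

3 dB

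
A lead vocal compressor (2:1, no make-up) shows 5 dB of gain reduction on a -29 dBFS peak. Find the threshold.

-39 dBFS

Input is 10 dB above T (since output overshoot × R = input overshoot: (-34 − T)·2 = -29 − T gives T = -39 dBFS).
Check: -39 + (-29 − (-39))/2 = -39 + 5 = -34 dBFS. ✓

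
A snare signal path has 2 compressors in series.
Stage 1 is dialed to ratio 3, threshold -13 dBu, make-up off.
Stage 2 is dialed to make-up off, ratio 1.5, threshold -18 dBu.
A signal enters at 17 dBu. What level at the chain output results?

Stage 1: 30 dB above -13 dBu, reduced 3:1 to 10 dB above → -3 dBu.
Stage 2: -3 dBu is 15 dB over -18 dBu; at 1.5:1 that becomes 10 dB over, giving -8 dBu.

-8 dBu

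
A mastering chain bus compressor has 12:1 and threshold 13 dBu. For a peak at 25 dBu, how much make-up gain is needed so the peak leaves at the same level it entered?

11 dB

Without make-up, output = threshold + overshoot/12 = 13 + 1 = 14 dBu.
Gap to target: 11 dB.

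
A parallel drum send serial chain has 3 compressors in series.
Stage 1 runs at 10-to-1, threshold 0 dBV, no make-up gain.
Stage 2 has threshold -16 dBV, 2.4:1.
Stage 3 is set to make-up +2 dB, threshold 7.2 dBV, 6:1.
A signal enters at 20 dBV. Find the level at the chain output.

-6.5 dBV

Stage 1: 20 dB above 0 dBV, reduced 10:1 to 2 dB above → 2 dBV.
Stage 2: overshoot 18 dB → 18/2.4 = 7.5 dB → -8.5 dBV.
Stage 3: below threshold (-8.5 ≤ 7.2); passes unchanged; make-up brings it to -6.5 dBV.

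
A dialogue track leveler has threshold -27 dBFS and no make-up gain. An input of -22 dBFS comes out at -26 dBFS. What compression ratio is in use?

Input overshoot = -22 − (-27) = 5 dB; output overshoot = -26 − (-27) = 1 dB.
Ratio = 5 / 1 = 5.

5:1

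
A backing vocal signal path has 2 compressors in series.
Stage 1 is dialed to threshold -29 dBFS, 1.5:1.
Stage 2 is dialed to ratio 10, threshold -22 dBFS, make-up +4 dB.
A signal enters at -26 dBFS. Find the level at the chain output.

-23 dBFS

Stage 1: 3 dB above -29 dBFS, reduced 1.5:1 to 2 dB above → -27 dBFS.
Stage 2: -27 dBFS is at or below the -22 dBFS threshold — no compression; make-up brings it to -23 dBFS.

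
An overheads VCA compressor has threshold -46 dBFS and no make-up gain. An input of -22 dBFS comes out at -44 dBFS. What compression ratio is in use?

Input overshoot = -22 − (-46) = 24 dB; output overshoot = -44 − (-46) = 2 dB.
Ratio = 24 / 2 = 12.

12:1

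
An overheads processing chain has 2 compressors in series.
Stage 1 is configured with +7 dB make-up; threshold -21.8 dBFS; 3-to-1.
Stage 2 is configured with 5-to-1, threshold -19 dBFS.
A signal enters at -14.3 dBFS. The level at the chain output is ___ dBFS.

Stage 1: 7.5 dB above -21.8 dBFS, reduced 3:1 to 2.5 dB above → -19.3 dBFS; +7 dB make-up → -12.3 dBFS.
Stage 2: overshoot 6.7 dB → 6.7/5 = 1.34 dB → -17.66 dBFS.

-17.66 dBFS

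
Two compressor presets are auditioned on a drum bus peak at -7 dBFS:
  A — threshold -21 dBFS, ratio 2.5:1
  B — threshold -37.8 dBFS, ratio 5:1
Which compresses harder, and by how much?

A: GR = 14 − 14/2.5 = 8.4 dB.
B: GR = 30.8 − 30.8/5 = 24.64 dB.
B reduces 16.24 dB more.

B, by 16.24 dB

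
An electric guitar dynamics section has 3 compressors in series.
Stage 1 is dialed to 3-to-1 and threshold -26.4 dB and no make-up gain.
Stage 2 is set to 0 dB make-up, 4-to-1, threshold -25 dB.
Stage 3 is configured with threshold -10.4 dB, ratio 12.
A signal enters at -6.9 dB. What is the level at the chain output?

Stage 1: -6.9 dB is 19.5 dB over -26.4 dB; at 3:1 that becomes 6.5 dB over, giving -19.9 dB.
Stage 2: 5.1 dB above -25 dB, reduced 4:1 to 1.275 dB above → -23.725 dB.
Stage 3: -23.725 dB ≤ -10.4 dB, so stage 3 doesn't engage; output -23.725 dB.

-23.725 dB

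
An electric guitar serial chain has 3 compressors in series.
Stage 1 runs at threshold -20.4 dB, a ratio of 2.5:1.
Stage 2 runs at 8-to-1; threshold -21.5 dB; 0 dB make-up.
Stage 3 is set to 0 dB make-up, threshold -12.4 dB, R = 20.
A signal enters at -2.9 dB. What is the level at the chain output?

-20.4875 dB

Stage 1: -2.9 dB is 17.5 dB over -20.4 dB; at 2.5:1 that becomes 7 dB over, giving -13.4 dB.
Stage 2: -13.4 dB is 8.1 dB over -21.5 dB; at 8:1 that becomes 1.0125 dB over, giving -20.4875 dB.
Stage 3: below threshold (-20.4875 ≤ -12.4); passes unchanged; output -20.4875 dB.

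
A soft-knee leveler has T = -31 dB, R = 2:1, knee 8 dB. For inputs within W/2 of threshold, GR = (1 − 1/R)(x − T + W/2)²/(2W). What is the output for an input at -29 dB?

x − T + W/2 = -29 − (-31) + 4 = 6.
GR = (1 − 1/2) × 6² / 16 = 0.5 × 36 / 16 = 1.125 dB.
Output = -29 − 1.125 = -30.125 dB.

-30.125 dB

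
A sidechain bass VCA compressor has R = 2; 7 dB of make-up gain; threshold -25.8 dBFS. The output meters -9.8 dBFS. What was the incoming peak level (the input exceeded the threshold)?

-7.8 dBFS

Before make-up, the level was -9.8 − 7 = -16.8 dBFS.
The compressed level sits -16.8 − (-25.8) = 9 dB over threshold.
Undo the ratio: input overshoot = 9 × 2 = 18 dB, giving input = -7.8 dBFS.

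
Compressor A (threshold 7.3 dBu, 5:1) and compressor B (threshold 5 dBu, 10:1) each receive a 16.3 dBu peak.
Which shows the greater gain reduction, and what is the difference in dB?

A: overshoot 9 dB → output overshoot 1.8 dB → GR 7.2 dB.
B: overshoot 11.3 dB → output overshoot 1.13 dB → GR 10.17 dB.
B applies 2.97 dB more gain reduction.

B, by 2.97 dB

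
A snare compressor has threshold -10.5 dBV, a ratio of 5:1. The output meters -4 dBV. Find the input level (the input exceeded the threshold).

22 dBV

That's 6.5 dB above the -10.5 dBV threshold.
Before 5:1 compression the overshoot was 6.5 × 5 = 32.5 dB, so input = -10.5 + 32.5 = 22 dBV.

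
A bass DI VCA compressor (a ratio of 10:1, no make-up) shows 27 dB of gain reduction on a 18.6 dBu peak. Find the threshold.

Gain reduction = 18.6 − (-8.4) = 27 dB; output overshoot = GR / (R − 1) = 27 / 9 = 3 dB.
Threshold = output − output overshoot = -8.4 − 3 = -11.4 dBu.

-11.4 dBu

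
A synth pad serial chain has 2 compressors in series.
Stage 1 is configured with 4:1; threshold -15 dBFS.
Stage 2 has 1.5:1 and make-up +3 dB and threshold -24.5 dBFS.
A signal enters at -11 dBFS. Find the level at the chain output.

-14.5 dBFS

Stage 1: 4 dB above -15 dBFS, reduced 4:1 to 1 dB above → -14 dBFS.
Stage 2: overshoot 10.5 dB → 10.5/1.5 = 7 dB → -17.5 dBFS; +3 dB make-up → -14.5 dBFS.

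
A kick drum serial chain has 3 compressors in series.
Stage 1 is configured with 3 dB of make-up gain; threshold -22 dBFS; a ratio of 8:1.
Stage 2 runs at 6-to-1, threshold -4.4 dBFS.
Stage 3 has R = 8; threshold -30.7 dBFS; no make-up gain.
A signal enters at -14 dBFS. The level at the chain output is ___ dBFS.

-29.1125 dBFS

Stage 1: 8 dB above -22 dBFS, reduced 8:1 to 1 dB above → -21 dBFS; +3 dB make-up → -18 dBFS.
Stage 2: -18 dBFS ≤ -4.4 dBFS, so stage 2 doesn't engage; output -18 dBFS.
Stage 3: -18 dBFS is 12.7 dB over -30.7 dBFS; at 8:1 that becomes 1.5875 dB over, giving -29.1125 dBFS.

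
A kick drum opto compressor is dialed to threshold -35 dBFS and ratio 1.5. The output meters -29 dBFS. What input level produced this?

That's 6 dB above the -35 dBFS threshold.
Input overshoot = R × output overshoot = 9 dB → input = -35 + 9 = -26 dBFS.

-26 dBFS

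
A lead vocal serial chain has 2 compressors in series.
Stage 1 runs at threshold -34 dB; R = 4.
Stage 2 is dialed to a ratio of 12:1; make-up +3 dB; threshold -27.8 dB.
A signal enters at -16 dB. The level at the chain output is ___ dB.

-26.5 dB

Stage 1: 18 dB above -34 dB, reduced 4:1 to 4.5 dB above → -29.5 dB.
Stage 2: -29.5 dB ≤ -27.8 dB, so stage 2 doesn't engage; make-up brings it to -26.5 dB.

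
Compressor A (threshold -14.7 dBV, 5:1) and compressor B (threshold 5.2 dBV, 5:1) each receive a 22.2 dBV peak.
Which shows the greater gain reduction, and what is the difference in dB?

A: overshoot 36.9 dB → output overshoot 7.38 dB → GR 29.52 dB.
B: overshoot 17 dB → output overshoot 3.4 dB → GR 13.6 dB.
A reduces 15.92 dB more.

A, by 15.92 dB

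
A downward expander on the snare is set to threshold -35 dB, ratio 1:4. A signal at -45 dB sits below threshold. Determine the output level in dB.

-75 dB

Undershoot = (-35) − (-45) = 10 dB.
At 1:4, that expands to 40 dB under threshold.
Output = -35 − 40 = -75 dB.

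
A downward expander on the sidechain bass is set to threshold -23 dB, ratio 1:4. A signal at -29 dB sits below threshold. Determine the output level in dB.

-47 dB

Undershoot = (-23) − (-29) = 6 dB.
At 1:4, that expands to 24 dB under threshold.
Output = -23 − 24 = -47 dB.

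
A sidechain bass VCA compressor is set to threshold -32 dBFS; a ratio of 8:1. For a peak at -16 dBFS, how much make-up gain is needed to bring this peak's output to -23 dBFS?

Overshoot 16 dB → 16/8 = 2 dB after compression, so the compressed level is -32 + 2 = -30 dBFS.
Make-up = target − compressed = -23 − (-30) = 7 dB.

7 dB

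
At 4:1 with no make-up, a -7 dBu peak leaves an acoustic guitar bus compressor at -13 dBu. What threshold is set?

-15 dBu

Gain reduction = -7 − (-13) = 6 dB; output overshoot = GR / (R − 1) = 6 / 3 = 2 dB.
Threshold = output − output overshoot = -13 − 2 = -15 dBu.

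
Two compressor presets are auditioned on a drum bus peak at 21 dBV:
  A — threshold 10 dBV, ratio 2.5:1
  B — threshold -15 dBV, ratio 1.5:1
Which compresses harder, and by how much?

A: overshoot 11 dB → output overshoot 4.4 dB → GR 6.6 dB.
B: overshoot 36 dB → output overshoot 24 dB → GR 12 dB.
Difference: 5.4 dB in favour of B.

B, by 5.4 dB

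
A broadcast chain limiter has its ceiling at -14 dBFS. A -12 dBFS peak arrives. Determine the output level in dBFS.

-14 dBFS

At ∞:1, everything above -14 dBFS is held at the ceiling.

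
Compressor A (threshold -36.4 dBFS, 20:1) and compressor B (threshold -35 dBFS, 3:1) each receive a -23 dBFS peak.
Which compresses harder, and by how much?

A, by 4.73 dB

A: GR = 13.4 − 13.4/20 = 12.73 dB.
B: GR = 12 − 12/3 = 8 dB.
A applies 4.73 dB more gain reduction.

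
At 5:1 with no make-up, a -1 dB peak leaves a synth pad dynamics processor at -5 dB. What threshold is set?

-6 dB

Gain reduction = -1 − (-5) = 4 dB; output overshoot = GR / (R − 1) = 4 / 4 = 1 dB.
Threshold = output − output overshoot = -5 − 1 = -6 dB.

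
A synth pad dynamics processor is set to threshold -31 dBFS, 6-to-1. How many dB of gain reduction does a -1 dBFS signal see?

25 dB

The signal is 30 dB above threshold.
At 6:1, output sits 30/6 = 5 dB above threshold.
GR = overshoot in − overshoot out = 30 − 5 = 25 dB.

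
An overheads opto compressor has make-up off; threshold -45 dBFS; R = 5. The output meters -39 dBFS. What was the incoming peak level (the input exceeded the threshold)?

Post-compression overshoot = -39 − (-45) = 6 dB.
Before 5:1 compression the overshoot was 6 × 5 = 30 dB, so input = -45 + 30 = -15 dBFS.

-15 dBFS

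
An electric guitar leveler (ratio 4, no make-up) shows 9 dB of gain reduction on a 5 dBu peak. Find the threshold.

-7 dBu

Input is 12 dB above T (since output overshoot × R = input overshoot: (-4 − T)·4 = 5 − T gives T = -7 dBu).
Check: -7 + (5 − (-7))/4 = -7 + 3 = -4 dBu. ✓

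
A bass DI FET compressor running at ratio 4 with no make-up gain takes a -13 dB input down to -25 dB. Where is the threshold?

-29 dB

Input is 16 dB above T (since output overshoot × R = input overshoot: (-25 − T)·4 = -13 − T gives T = -29 dB).
Check: -29 + (-13 − (-29))/4 = -29 + 4 = -25 dB. ✓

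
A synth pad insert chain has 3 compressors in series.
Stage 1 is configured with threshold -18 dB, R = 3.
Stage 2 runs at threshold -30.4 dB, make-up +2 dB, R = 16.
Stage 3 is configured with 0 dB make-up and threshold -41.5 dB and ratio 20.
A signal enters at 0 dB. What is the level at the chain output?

Stage 1: 18 dB above -18 dB, reduced 3:1 to 6 dB above → -12 dB.
Stage 2: -12 dB is 18.4 dB over -30.4 dB; at 16:1 that becomes 1.15 dB over, giving -29.25 dB; +2 dB make-up → -27.25 dB.
Stage 3: 14.25 dB above -41.5 dB, reduced 20:1 to 0.7125 dB above → -40.7875 dB.

-40.7875 dB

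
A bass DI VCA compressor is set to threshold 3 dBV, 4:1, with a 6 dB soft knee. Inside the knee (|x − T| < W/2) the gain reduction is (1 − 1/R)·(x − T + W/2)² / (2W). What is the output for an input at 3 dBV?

x − T + W/2 = 3 − 3 + 3 = 3.
GR = (1 − 1/4) × 3² / 12 = 0.75 × 9 / 12 = 0.5625 dB.
Output = 3 − 0.5625 = 2.4375 dBV.

2.4375 dBV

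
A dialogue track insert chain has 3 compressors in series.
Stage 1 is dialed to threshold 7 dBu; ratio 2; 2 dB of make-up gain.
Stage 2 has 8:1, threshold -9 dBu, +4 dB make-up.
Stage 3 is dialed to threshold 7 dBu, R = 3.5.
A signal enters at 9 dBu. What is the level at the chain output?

Stage 1: 9 dBu is 2 dB over 7 dBu; at 2:1 that becomes 1 dB over, giving 8 dBu; +2 dB make-up → 10 dBu.
Stage 2: overshoot 19 dB → 19/8 = 2.375 dB → -6.625 dBu; +4 dB make-up → -2.625 dBu.
Stage 3: below threshold (-2.625 ≤ 7); passes unchanged; output -2.625 dBu.

-2.625 dBu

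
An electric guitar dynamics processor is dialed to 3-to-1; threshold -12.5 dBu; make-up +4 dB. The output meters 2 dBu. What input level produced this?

19 dBu

Remove make-up: 2 − 4 = -2 dBu.
That's 10.5 dB above the -12.5 dBu threshold.
Undo the ratio: input overshoot = 10.5 × 3 = 31.5 dB, giving input = 19 dBu.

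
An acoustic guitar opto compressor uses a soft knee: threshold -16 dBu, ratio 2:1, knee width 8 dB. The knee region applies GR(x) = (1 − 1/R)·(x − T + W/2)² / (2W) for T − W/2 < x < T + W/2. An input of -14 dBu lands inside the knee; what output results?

-15.125 dBu

x − T + W/2 = -14 − (-16) + 4 = 6.
GR = (1 − 1/2) × 6² / 16 = 0.5 × 36 / 16 = 1.125 dB.
Output = -14 − 1.125 = -15.125 dBu.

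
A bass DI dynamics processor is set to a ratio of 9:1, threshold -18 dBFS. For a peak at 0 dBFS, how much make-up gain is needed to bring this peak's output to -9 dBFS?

7 dB

Without make-up, output = threshold + overshoot/9 = -18 + 2 = -16 dBFS.
Gap to target: 7 dB.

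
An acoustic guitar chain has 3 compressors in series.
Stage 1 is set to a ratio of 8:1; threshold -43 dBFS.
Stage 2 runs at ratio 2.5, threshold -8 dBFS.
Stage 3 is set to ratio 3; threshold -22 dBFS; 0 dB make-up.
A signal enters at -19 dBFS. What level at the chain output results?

Stage 1: 24 dB above -43 dBFS, reduced 8:1 to 3 dB above → -40 dBFS.
Stage 2: -40 dBFS ≤ -8 dBFS, so stage 2 doesn't engage; output -40 dBFS.
Stage 3: -40 dBFS ≤ -22 dBFS, so stage 3 doesn't engage; output -40 dBFS.

-40 dBFS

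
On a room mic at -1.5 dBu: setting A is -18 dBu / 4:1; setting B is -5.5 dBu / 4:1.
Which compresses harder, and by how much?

A: GR = 16.5 − 16.5/4 = 12.375 dB.
B: GR = 4 − 4/4 = 3 dB.
A reduces 9.375 dB more.

A, by 9.375 dB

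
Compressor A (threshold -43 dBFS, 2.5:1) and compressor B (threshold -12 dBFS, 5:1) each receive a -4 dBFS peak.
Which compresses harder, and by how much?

A, by 17 dB

A: overshoot 39 dB → output overshoot 15.6 dB → GR 23.4 dB.
B: overshoot 8 dB → output overshoot 1.6 dB → GR 6.4 dB.
A reduces 17 dB more.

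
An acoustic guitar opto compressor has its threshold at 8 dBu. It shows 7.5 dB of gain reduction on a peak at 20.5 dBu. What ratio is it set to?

2.5:1

Input overshoot = 20.5 − 8 = 12.5 dB.
Output overshoot = 12.5 − 7.5 = 5 dB.
Ratio = input overshoot / output overshoot = 12.5 / 5 = 2.5.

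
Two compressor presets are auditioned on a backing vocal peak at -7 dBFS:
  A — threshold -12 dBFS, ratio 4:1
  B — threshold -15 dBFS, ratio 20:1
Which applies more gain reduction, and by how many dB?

B, by 3.85 dB

A: GR = 5 − 5/4 = 3.75 dB.
B: GR = 8 − 8/20 = 7.6 dB.
B applies 3.85 dB more gain reduction.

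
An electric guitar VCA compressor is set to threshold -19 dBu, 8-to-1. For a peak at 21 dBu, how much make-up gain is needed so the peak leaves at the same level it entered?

Overshoot 40 dB → 40/8 = 5 dB after compression, so the compressed level is -19 + 5 = -14 dBu.
Make-up = target − compressed = 21 − (-14) = 35 dB.

35 dB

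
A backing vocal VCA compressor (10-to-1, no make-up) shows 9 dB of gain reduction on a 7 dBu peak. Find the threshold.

Input is 10 dB above T (since output overshoot × R = input overshoot: (-2 − T)·10 = 7 − T gives T = -3 dBu).
Check: -3 + (7 − (-3))/10 = -3 + 1 = -2 dBu. ✓

-3 dBu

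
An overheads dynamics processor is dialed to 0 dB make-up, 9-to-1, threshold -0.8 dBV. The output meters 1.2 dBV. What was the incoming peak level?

17.2 dBV

The compressed level sits 1.2 − (-0.8) = 2 dB over threshold.
Undo the ratio: input overshoot = 2 × 9 = 18 dB, giving input = 17.2 dBV.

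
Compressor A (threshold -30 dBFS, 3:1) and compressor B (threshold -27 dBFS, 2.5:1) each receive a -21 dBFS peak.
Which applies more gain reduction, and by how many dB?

A, by 2.4 dB

A: overshoot 9 dB → output overshoot 3 dB → GR 6 dB.
B: overshoot 6 dB → output overshoot 2.4 dB → GR 3.6 dB.
A applies 2.4 dB more gain reduction.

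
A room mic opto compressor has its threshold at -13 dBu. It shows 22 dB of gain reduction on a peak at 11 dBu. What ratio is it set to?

12:1

Input overshoot = 11 − (-13) = 24 dB.
Output overshoot = 24 − 22 = 2 dB.
Ratio = input overshoot / output overshoot = 24 / 2 = 12.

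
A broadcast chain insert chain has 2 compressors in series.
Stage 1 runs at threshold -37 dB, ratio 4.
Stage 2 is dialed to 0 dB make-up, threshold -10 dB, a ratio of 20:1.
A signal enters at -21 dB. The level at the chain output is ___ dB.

-33 dB

Stage 1: -21 dB is 16 dB over -37 dB; at 4:1 that becomes 4 dB over, giving -33 dB.
Stage 2: below threshold (-33 ≤ -10); passes unchanged; output -33 dB.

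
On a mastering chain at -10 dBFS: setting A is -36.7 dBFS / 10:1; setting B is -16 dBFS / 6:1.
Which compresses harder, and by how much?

A, by 19.03 dB

A: 26.7 dB over, compressed to 2.67 dB over, so 24.03 dB of GR.
B: 6 dB over, compressed to 1 dB over, so 5 dB of GR.
A applies 19.03 dB more gain reduction.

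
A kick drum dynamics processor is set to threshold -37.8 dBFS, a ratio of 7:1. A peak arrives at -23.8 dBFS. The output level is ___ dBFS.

-35.8 dBFS

Overshoot: -23.8 − (-37.8) = 14 dB.
At 7:1 the overshoot is divided by 7, leaving 2 dB above threshold.
That puts the output at -35.8 dBFS.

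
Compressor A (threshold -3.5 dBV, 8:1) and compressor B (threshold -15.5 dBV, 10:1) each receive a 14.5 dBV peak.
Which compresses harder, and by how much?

B, by 11.25 dB

A: 18 dB over, compressed to 2.25 dB over, so 15.75 dB of GR.
B: 30 dB over, compressed to 3 dB over, so 27 dB of GR.
B reduces 11.25 dB more.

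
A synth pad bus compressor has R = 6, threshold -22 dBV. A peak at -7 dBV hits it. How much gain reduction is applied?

12.5 dB

The signal is 15 dB above threshold.
At 6:1, output sits 15/6 = 2.5 dB above threshold.
So the signal is attenuated by 15 − 2.5 = 12.5 dB.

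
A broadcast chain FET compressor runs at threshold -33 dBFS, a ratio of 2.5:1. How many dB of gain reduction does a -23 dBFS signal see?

6 dB

-23 dBFS exceeds the threshold by 10 dB.
At 2.5:1, output sits 10/2.5 = 4 dB above threshold.
GR = overshoot in − overshoot out = 10 − 4 = 6 dB.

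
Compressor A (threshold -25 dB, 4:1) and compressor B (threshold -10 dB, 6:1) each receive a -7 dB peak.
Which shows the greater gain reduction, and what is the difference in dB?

A: overshoot 18 dB → output overshoot 4.5 dB → GR 13.5 dB.
B: overshoot 3 dB → output overshoot 0.5 dB → GR 2.5 dB.
A reduces 11 dB more.

A, by 11 dB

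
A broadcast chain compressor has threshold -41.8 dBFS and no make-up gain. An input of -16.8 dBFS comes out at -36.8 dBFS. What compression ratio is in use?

5:1

Input overshoot = -16.8 − (-41.8) = 25 dB; output overshoot = -36.8 − (-41.8) = 5 dB.
Ratio = 25 / 5 = 5.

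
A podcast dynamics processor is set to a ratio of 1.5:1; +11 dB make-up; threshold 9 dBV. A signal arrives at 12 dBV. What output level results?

Overshoot: 12 − 9 = 3 dB.
1.5:1 compression reduces that to 3/1.5 = 2 dB over.
Output = 9 + 2 = 11 dBV; make-up adds 11 dB, giving 22 dBV.

22 dBV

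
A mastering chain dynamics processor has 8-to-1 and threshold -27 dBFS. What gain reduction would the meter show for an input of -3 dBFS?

21 dB

Overshoot = -3 − (-27) = 24 dB.
A 8:1 ratio leaves 3 dB of that excess.
So the signal is attenuated by 24 − 3 = 21 dB.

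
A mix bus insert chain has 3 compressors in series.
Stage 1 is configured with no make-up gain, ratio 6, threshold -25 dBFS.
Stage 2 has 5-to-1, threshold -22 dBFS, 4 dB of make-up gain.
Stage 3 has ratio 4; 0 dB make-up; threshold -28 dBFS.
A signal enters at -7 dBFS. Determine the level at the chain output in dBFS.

Stage 1: 18 dB above -25 dBFS, reduced 6:1 to 3 dB above → -22 dBFS.
Stage 2: below threshold (-22 ≤ -22); passes unchanged; make-up brings it to -18 dBFS.
Stage 3: -18 dBFS is 10 dB over -28 dBFS; at 4:1 that becomes 2.5 dB over, giving -25.5 dBFS.

-25.5 dBFS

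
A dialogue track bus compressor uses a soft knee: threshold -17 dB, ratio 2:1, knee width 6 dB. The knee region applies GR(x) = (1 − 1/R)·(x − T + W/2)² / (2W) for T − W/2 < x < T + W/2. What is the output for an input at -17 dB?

x − T + W/2 = -17 − (-17) + 3 = 3.
GR = (1 − 1/2) × 3² / 12 = 0.5 × 9 / 12 = 0.375 dB.
Output = -17 − 0.375 = -17.375 dB.

-17.375 dB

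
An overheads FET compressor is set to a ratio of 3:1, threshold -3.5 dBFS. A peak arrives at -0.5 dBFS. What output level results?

-0.5 dBFS sits 3 dB over threshold.
At 3:1 the overshoot is divided by 3, leaving 1 dB above threshold.
So the level is -3.5 + 1 = -2.5 dBFS.

-2.5 dBFS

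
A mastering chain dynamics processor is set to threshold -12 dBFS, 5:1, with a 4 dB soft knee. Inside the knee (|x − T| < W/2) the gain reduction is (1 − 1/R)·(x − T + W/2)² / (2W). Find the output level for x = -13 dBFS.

-13.1 dBFS

x − T + W/2 = -13 − (-12) + 2 = 1.
GR = (1 − 1/5) × 1² / 8 = 0.8 × 1 / 8 = 0.1 dB.
Output = -13 − 0.1 = -13.1 dBFS.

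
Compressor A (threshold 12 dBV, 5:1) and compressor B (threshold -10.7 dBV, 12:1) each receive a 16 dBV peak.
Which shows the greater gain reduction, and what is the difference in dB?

B, by 21.275 dB

A: GR = 4 − 4/5 = 3.2 dB.
B: GR = 26.7 − 26.7/12 = 24.475 dB.
Difference: 21.275 dB in favour of B.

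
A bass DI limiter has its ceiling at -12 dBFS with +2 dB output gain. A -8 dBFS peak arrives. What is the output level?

-10 dBFS

The limiter clamps the peak to its -12 dBFS ceiling.
Output gain then adds 2 dB: -12 + 2 = -10 dBFS.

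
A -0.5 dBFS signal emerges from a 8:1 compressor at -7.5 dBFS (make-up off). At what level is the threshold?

Input is 8 dB above T (since output overshoot × R = input overshoot: (-7.5 − T)·8 = -0.5 − T gives T = -8.5 dBFS).
Check: -8.5 + (-0.5 − (-8.5))/8 = -8.5 + 1 = -7.5 dBFS. ✓

-8.5 dBFS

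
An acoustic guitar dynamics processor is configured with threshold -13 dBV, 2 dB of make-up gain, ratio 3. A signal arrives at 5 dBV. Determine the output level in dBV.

-5 dBV

The input is 18 dB above the -13 dBV threshold.
3:1 compression reduces that to 18/3 = 6 dB over.
That puts the output at -7 dBV; make-up adds 2 dB, giving -5 dBV.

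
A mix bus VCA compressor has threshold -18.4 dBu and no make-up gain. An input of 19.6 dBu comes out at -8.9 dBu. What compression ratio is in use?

Input overshoot = 19.6 − (-18.4) = 38 dB; output overshoot = -8.9 − (-18.4) = 9.5 dB.
Ratio = 38 / 9.5 = 4.

4:1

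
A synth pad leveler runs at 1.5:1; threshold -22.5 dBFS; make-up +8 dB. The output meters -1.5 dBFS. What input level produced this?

Stripping the +8 dB make-up gives -9.5 dBFS at the gain stage.
Post-compression overshoot = -9.5 − (-22.5) = 13 dB.
Input overshoot = R × output overshoot = 19.5 dB → input = -22.5 + 19.5 = -3 dBFS.

-3 dBFS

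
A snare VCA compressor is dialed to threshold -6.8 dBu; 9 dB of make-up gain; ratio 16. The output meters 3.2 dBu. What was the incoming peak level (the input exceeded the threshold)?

Remove make-up: 3.2 − 9 = -5.8 dBu.
That's 1 dB above the -6.8 dBu threshold.
Undo the ratio: input overshoot = 1 × 16 = 16 dB, giving input = 9.2 dBu.

9.2 dBu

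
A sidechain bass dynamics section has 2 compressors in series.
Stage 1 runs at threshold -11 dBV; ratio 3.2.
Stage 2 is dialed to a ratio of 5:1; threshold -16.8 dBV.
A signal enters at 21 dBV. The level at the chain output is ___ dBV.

-13.64 dBV

Stage 1: overshoot 32 dB → 32/3.2 = 10 dB → -1 dBV.
Stage 2: 15.8 dB above -16.8 dBV, reduced 5:1 to 3.16 dB above → -13.64 dBV.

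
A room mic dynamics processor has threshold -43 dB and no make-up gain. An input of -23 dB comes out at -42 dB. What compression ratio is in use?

20:1

Input overshoot = -23 − (-43) = 20 dB; output overshoot = -42 − (-43) = 1 dB.
Ratio = 20 / 1 = 20.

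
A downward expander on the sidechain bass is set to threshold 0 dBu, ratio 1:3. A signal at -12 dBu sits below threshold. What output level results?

-36 dBu

The input is 12 dB below the 0 dBu threshold.
A 1:3 expander multiplies undershoot by 3: 12 × 3 = 36 dB below threshold.
Output = 0 − 36 = -36 dBu.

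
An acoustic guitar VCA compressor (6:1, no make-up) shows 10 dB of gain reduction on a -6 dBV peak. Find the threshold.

Gain reduction = -6 − (-16) = 10 dB; output overshoot = GR / (R − 1) = 10 / 5 = 2 dB.
Threshold = output − output overshoot = -16 − 2 = -18 dBV.

-18 dBV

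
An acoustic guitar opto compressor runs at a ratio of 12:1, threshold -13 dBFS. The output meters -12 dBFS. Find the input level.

That's 1 dB above the -13 dBFS threshold.
Before 12:1 compression the overshoot was 1 × 12 = 12 dB, so input = -13 + 12 = -1 dBFS.

-1 dBFS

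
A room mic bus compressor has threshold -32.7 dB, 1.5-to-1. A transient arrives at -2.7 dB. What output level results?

-12.7 dB

-2.7 dB sits 30 dB over threshold.
The 30 dB excess becomes 20 dB after 1.5:1 reduction.
That puts the output at -12.7 dB.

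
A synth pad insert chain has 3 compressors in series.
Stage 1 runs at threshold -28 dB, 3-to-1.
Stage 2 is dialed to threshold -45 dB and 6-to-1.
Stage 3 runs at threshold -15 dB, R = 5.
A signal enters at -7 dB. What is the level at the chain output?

Stage 1: 21 dB above -28 dB, reduced 3:1 to 7 dB above → -21 dB.
Stage 2: -21 dB is 24 dB over -45 dB; at 6:1 that becomes 4 dB over, giving -41 dB.
Stage 3: below threshold (-41 ≤ -15); passes unchanged; output -41 dB.

-41 dB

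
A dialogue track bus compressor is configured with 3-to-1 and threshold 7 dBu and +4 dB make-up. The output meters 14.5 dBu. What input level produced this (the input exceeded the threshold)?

17.5 dBu

Remove make-up: 14.5 − 4 = 10.5 dBu.
Post-compression overshoot = 10.5 − 7 = 3.5 dB.
Input overshoot = R × output overshoot = 10.5 dB → input = 7 + 10.5 = 17.5 dBu.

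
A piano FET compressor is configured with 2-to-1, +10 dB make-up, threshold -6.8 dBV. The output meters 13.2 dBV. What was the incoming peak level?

Before make-up, the level was 13.2 − 10 = 3.2 dBV.
Post-compression overshoot = 3.2 − (-6.8) = 10 dB.
Input overshoot = R × output overshoot = 20 dB → input = -6.8 + 20 = 13.2 dBV.

13.2 dBV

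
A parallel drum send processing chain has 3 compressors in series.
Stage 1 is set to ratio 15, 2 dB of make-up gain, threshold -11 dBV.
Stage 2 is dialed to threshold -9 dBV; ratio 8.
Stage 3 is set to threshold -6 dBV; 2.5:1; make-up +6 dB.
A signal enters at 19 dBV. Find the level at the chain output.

-2.75 dBV

Stage 1: overshoot 30 dB → 30/15 = 2 dB → -9 dBV; +2 dB make-up → -7 dBV.
Stage 2: overshoot 2 dB → 2/8 = 0.25 dB → -8.75 dBV.
Stage 3: below threshold (-8.75 ≤ -6); passes unchanged; make-up brings it to -2.75 dBV.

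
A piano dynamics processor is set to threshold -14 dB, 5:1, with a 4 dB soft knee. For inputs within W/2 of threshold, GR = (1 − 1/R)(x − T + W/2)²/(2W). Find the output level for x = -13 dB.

-13.9 dB

x − T + W/2 = -13 − (-14) + 2 = 3.
GR = (1 − 1/5) × 3² / 8 = 0.8 × 9 / 8 = 0.9 dB.
Output = -13 − 0.9 = -13.9 dB.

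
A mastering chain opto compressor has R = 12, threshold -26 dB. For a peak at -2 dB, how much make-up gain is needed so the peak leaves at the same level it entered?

Without make-up, output = threshold + overshoot/12 = -26 + 2 = -24 dB.
Gap to target: 22 dB.

22 dB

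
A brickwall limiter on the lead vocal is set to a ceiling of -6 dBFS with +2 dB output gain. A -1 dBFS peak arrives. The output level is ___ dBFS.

A brickwall limiter is an ∞:1 compressor: any input above the ceiling is clamped to -6 dBFS.
Output gain then adds 2 dB: -6 + 2 = -4 dBFS.

-4 dBFS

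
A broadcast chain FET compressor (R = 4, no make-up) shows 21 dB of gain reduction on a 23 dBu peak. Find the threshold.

-5 dBu

Let T be the threshold. Output overshoot = (input overshoot)/R, so 2 − T = (23 − T)/4.
4·(2 − T) = 23 − T → 3·T = 8 − 23 = -15.
T = -15/3 = -5 dBu.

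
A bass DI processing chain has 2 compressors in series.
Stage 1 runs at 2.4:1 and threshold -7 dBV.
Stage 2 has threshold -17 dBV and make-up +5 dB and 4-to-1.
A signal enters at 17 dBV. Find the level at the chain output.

-7 dBV

Stage 1: overshoot 24 dB → 24/2.4 = 10 dB → 3 dBV.
Stage 2: 20 dB above -17 dBV, reduced 4:1 to 5 dB above → -12 dBV; +5 dB make-up → -7 dBV.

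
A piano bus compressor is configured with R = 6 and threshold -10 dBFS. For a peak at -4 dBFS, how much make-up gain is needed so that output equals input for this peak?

Without make-up, output = threshold + overshoot/6 = -10 + 1 = -9 dBFS.
Gap to target: 5 dB.

5 dB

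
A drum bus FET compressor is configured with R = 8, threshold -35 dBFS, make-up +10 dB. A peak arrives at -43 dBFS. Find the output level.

-43 dBFS is 8 dB below the -35 dBFS threshold, so no gain reduction is applied.
Make-up gain adds 10 dB: -43 + 10 = -33 dBFS.

-33 dBFS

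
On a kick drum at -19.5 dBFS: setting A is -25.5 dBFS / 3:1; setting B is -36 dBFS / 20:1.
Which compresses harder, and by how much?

A: GR = 6 − 6/3 = 4 dB.
B: GR = 16.5 − 16.5/20 = 15.675 dB.
Difference: 11.675 dB in favour of B.

B, by 11.675 dB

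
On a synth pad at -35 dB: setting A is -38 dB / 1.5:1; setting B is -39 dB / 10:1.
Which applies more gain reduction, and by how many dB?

B, by 2.6 dB

A: 3 dB over, compressed to 2 dB over, so 1 dB of GR.
B: 4 dB over, compressed to 0.4 dB over, so 3.6 dB of GR.
Difference: 2.6 dB in favour of B.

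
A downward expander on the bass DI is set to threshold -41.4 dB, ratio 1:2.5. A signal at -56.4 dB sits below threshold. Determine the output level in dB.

-78.9 dB

Below threshold, a 1:2.5 expander applies gain = (2.5−1)×(T − x) of attenuation.
(2.5−1) × 15 = 22.5 dB, so output = -56.4 − 22.5 = -78.9 dB.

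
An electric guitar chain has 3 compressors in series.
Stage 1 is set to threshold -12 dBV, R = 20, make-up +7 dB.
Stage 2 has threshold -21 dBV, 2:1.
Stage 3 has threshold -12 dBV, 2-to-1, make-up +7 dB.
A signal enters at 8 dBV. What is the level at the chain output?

-5.5 dBV

Stage 1: 20 dB above -12 dBV, reduced 20:1 to 1 dB above → -11 dBV; +7 dB make-up → -4 dBV.
Stage 2: 17 dB above -21 dBV, reduced 2:1 to 8.5 dB above → -12.5 dBV.
Stage 3: -12.5 dBV is at or below the -12 dBV threshold — no compression; make-up brings it to -5.5 dBV.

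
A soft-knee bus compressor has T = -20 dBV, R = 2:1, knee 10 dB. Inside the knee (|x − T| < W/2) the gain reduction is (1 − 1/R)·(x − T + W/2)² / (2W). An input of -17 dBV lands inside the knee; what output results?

x − T + W/2 = -17 − (-20) + 5 = 8.
GR = (1 − 1/2) × 8² / 20 = 0.5 × 64 / 20 = 1.6 dB.
Output = -17 − 1.6 = -18.6 dBV.

-18.6 dBV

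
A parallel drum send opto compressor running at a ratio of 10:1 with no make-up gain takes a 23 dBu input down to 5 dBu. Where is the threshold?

3 dBu

Gain reduction = 23 − 5 = 18 dB; output overshoot = GR / (R − 1) = 18 / 9 = 2 dB.
Threshold = output − output overshoot = 5 − 2 = 3 dBu.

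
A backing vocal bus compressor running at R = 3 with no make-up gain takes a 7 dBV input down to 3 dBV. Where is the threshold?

Let T be the threshold. Output overshoot = (input overshoot)/R, so 3 − T = (7 − T)/3.
3·(3 − T) = 7 − T → 2·T = 9 − 7 = 2.
T = 2/2 = 1 dBV.

1 dBV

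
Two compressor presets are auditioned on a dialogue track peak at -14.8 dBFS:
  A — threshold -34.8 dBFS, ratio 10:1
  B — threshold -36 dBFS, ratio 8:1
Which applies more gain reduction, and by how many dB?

B, by 0.55 dB

A: 20 dB over, compressed to 2 dB over, so 18 dB of GR.
B: 21.2 dB over, compressed to 2.65 dB over, so 18.55 dB of GR.
Difference: 0.55 dB in favour of B.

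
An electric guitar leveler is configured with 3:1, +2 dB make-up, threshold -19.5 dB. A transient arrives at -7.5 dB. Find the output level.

Overshoot: -7.5 − (-19.5) = 12 dB.
3:1 compression reduces that to 12/3 = 4 dB over.
That puts the output at -15.5 dB; make-up adds 2 dB, giving -13.5 dB.

-13.5 dB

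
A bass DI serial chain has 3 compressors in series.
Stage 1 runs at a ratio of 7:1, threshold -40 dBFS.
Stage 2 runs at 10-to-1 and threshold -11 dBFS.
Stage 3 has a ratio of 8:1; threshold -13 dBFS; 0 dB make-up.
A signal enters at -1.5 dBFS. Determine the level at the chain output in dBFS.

-34.5 dBFS

Stage 1: 38.5 dB above -40 dBFS, reduced 7:1 to 5.5 dB above → -34.5 dBFS.
Stage 2: -34.5 dBFS is at or below the -11 dBFS threshold — no compression; output -34.5 dBFS.
Stage 3: -34.5 dBFS is at or below the -13 dBFS threshold — no compression; output -34.5 dBFS.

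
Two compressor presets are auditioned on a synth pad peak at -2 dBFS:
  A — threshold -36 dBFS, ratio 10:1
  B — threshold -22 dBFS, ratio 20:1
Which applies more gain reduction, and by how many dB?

A: GR = 34 − 34/10 = 30.6 dB.
B: GR = 20 − 20/20 = 19 dB.
Difference: 11.6 dB in favour of A.

A, by 11.6 dB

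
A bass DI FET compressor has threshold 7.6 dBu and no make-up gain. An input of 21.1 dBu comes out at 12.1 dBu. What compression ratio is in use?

3:1

Input overshoot = 21.1 − 7.6 = 13.5 dB; output overshoot = 12.1 − 7.6 = 4.5 dB.
Ratio = 13.5 / 4.5 = 3.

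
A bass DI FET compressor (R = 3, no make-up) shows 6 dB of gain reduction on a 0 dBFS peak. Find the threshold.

-9 dBFS

Input is 9 dB above T (since output overshoot × R = input overshoot: (-6 − T)·3 = 0 − T gives T = -9 dBFS).
Check: -9 + (0 − (-9))/3 = -9 + 3 = -6 dBFS. ✓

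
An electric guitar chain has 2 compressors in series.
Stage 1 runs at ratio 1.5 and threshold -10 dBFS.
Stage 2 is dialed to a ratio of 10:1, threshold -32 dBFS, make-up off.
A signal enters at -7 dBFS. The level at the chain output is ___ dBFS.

Stage 1: 3 dB above -10 dBFS, reduced 1.5:1 to 2 dB above → -8 dBFS.
Stage 2: overshoot 24 dB → 24/10 = 2.4 dB → -29.6 dBFS.

-29.6 dBFS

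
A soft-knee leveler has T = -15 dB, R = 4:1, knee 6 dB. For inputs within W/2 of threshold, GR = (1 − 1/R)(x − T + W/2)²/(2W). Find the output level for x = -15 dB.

x − T + W/2 = -15 − (-15) + 3 = 3.
GR = (1 − 1/4) × 3² / 12 = 0.75 × 9 / 12 = 0.5625 dB.
Output = -15 − 0.5625 = -15.5625 dB.

-15.5625 dB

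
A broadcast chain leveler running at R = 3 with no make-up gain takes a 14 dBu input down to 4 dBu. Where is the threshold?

Gain reduction = 14 − 4 = 10 dB; output overshoot = GR / (R − 1) = 10 / 2 = 5 dB.
Threshold = output − output overshoot = 4 − 5 = -1 dBu.

-1 dBu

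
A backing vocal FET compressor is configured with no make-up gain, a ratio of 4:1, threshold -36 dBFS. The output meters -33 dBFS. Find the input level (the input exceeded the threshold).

-24 dBFS

The compressed level sits -33 − (-36) = 3 dB over threshold.
Before 4:1 compression the overshoot was 3 × 4 = 12 dB, so input = -36 + 12 = -24 dBFS.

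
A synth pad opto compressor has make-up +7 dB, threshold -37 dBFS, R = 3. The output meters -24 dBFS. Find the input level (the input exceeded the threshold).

Remove make-up: -24 − 7 = -31 dBFS.
The compressed level sits -31 − (-37) = 6 dB over threshold.
Input overshoot = R × output overshoot = 18 dB → input = -37 + 18 = -19 dBFS.

-19 dBFS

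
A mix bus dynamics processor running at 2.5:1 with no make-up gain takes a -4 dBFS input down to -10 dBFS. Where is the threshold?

Let T be the threshold. Output overshoot = (input overshoot)/R, so -10 − T = (-4 − T)/2.5.
2.5·(-10 − T) = -4 − T → 1.5·T = -25 − (-4) = -21.
T = -21/1.5 = -14 dBFS.

-14 dBFS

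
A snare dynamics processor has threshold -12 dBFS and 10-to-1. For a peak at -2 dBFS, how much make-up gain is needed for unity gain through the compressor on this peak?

The peak compresses to -12 + 10/10 = -11 dBFS.
To reach -2 dBFS requires -2 − (-11) = 9 dB of make-up.

9 dB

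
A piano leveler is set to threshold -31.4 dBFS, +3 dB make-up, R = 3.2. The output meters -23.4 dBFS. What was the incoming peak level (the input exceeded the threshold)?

Stripping the +3 dB make-up gives -26.4 dBFS at the gain stage.
That's 5 dB above the -31.4 dBFS threshold.
Before 3.2:1 compression the overshoot was 5 × 3.2 = 16 dB, so input = -31.4 + 16 = -15.4 dBFS.

-15.4 dBFS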